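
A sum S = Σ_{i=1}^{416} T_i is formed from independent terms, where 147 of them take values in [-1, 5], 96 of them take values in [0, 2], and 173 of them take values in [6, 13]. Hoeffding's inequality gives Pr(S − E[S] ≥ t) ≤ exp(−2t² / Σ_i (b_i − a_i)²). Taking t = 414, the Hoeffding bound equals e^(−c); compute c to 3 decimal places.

24.220

Σ(b_i − a_i)² = 147·6² + 96·2² + 173·7² = 14153.
c = 2t² / 14153 = 2·414² / 14153 = 24.2204.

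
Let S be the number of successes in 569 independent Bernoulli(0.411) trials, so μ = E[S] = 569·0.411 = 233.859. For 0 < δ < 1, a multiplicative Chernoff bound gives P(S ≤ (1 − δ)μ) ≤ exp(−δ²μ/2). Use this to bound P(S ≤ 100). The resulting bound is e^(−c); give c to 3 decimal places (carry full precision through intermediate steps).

38.310

Write 100 = (1 − δ)μ, so δ = 1 − 100/233.859 = 0.5723919…
Then the exponent is δ²μ/2 = (μ − 100)²/(2μ) = 38.309904.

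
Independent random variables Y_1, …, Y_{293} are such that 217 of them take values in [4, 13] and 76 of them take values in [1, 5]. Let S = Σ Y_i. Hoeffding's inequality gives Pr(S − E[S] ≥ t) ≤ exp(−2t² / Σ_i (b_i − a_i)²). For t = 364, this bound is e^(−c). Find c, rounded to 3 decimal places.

14.101

Σ(b_i − a_i)² = 217·9² + 76·4² = 18793.
c = 2t² / 18793 = 2·364² / 18793 = 14.1006.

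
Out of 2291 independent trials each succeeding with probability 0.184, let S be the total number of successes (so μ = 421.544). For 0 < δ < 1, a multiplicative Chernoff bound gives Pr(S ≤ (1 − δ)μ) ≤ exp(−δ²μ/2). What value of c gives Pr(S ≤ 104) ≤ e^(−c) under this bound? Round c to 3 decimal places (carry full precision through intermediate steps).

Write 104 = (1 − δ)μ, so δ = 1 − 104/421.544 = 0.7532879…
Then the exponent is δ²μ/2 = (μ − 104)²/(2μ) = 119.601029.

119.601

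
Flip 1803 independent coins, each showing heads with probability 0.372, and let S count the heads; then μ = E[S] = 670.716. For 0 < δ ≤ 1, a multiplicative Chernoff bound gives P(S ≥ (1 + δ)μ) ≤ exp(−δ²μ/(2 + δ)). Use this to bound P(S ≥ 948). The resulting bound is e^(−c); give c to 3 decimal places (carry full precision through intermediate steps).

Write 948 = (1 + δ)μ, so δ = 948/670.716 − 1 = 0.4134149…
Then the exponent is δ²μ/(2 + δ) = (948 − μ)² / (μ·(2 + δ)) = 47.498398.

47.498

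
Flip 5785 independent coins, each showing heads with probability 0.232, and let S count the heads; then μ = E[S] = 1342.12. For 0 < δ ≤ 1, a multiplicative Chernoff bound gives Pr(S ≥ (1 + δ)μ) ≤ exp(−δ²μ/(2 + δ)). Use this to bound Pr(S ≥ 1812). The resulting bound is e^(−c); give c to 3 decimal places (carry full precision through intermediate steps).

Write 1812 = (1 + δ)μ, so δ = 1812/1342.12 − 1 = 0.3501028…
Then the exponent is δ²μ/(2 + δ) = (1812 − μ)² / (μ·(2 + δ)) = 69.999624.

70.000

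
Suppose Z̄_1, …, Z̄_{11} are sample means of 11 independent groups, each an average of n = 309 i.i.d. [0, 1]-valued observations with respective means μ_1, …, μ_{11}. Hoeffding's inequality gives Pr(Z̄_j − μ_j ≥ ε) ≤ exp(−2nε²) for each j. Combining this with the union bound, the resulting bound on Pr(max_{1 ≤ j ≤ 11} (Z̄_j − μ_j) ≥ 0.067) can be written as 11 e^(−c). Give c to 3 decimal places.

Union bound over the 11 events: Pr(max_{1 ≤ j ≤ 11} (Z̄_j − μ_j) ≥ 0.067) ≤ 11·exp(−2nε²) = 11 exp(−2·309·0.067²).
So c = 2·309·0.067² = 2.7742.

2.774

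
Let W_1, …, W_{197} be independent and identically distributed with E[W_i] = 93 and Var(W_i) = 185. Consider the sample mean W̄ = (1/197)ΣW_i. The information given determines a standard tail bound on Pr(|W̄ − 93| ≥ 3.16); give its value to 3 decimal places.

With mean and variance of each term known, Chebyshev's inequality bounds the deviation of the sum (or sample mean).
Var(W̄) = Var(W_i)/n = 185/197 = 0.93909.
Chebyshev: Pr(|W̄ − 93| ≥ 3.16) ≤ Var(W̄)/(3.16)² = 185/(197·3.16²) = 0.0940.

0.094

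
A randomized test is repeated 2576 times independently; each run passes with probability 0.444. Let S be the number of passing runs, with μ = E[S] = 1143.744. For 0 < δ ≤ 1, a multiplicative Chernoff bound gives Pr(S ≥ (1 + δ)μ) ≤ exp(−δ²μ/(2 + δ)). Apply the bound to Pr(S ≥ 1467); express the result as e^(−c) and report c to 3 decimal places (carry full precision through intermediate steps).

40.025

Write 1467 = (1 + δ)μ, so δ = 1467/1143.744 − 1 = 0.2826297…
Then the exponent is δ²μ/(2 + δ) = (1467 − μ)² / (μ·(2 + δ)) = 40.024775.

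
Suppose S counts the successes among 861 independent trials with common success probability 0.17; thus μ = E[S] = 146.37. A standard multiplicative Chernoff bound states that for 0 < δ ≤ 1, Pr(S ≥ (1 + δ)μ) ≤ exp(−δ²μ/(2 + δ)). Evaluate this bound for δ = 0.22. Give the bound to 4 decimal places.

Exponent = δ²μ/(2 + δ) = 0.22²·146.37/2.22 = 3.1911.
Bound = exp(−3.1911) = 0.04113.

0.0411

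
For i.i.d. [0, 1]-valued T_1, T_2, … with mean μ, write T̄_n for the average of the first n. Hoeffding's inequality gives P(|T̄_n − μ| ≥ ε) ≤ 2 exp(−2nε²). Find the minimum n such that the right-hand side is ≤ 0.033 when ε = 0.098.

Require 2·exp(−2nε²) ≤ 0.033, i.e. 2nε² ≥ ln(2/0.033) = 4.104395.
So n ≥ 4.104395 / (2·0.098²) = 213.682.
The smallest integer n is 214.

214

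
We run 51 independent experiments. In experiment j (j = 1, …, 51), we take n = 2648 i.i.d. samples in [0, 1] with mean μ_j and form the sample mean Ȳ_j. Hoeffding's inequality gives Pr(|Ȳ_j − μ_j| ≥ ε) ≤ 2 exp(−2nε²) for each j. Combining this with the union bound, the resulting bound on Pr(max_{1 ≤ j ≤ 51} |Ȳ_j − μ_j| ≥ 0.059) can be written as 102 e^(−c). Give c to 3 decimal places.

Union bound over the 51 events: Pr(max_{1 ≤ j ≤ 51} |Ȳ_j − μ_j| ≥ 0.059) ≤ 51·2·exp(−2nε²) = 102 exp(−2·2648·0.059²).
So c = 2·2648·0.059² = 18.4354.

18.435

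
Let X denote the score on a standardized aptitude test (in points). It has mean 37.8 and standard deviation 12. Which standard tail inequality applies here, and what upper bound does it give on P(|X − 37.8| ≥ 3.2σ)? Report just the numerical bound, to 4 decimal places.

0.0977

Mean and variance are known, so Chebyshev's inequality applies.
Chebyshev: P(|X − μ| ≥ t) ≤ Var(X)/t².
Var(X) = σ² = 12² = 144.
t = 3.2·12 = 38.4.
Bound = 144 / 1474.56 = 0.0977.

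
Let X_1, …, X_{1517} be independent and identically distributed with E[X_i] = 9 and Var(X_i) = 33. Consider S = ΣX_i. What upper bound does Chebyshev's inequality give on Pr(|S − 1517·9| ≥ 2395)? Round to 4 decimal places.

Var(S) = n·Var(X_i) = 1517·33 = 50061.
Chebyshev: Pr(|S − 1517·9| ≥ 2395) ≤ Var(S)/2395² = 50061/5736025 = 0.0087.

0.0087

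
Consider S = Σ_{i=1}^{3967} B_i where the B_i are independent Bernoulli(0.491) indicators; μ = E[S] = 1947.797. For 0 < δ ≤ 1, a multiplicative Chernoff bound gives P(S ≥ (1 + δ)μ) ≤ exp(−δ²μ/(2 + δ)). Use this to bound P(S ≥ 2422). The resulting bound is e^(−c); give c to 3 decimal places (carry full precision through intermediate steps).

51.460

Write 2422 = (1 + δ)μ, so δ = 2422/1947.797 − 1 = 0.2434561…
Then the exponent is δ²μ/(2 + δ) = (2422 − μ)² / (μ·(2 + δ)) = 51.459710.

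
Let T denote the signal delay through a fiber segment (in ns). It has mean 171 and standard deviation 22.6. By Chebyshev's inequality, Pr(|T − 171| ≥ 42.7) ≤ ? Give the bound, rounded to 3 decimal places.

0.280

Chebyshev: Pr(|T − μ| ≥ t) ≤ Var(T)/t².
Var(T) = σ² = 22.6² = 510.76.
Bound = 510.76 / 1823.29 = 0.2801.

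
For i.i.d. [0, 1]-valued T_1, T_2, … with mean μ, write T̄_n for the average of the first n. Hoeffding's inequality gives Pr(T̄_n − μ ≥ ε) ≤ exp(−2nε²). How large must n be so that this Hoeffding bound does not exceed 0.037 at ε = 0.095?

183

Require exp(−2nε²) ≤ 0.037, i.e. 2nε² ≥ ln(1/0.037) = 3.296837.
So n ≥ 3.296837 / (2·0.095²) = 182.650.
The smallest integer n is 183.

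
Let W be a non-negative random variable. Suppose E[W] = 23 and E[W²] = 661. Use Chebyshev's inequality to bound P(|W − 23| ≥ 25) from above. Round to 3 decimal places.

0.211

Var(W) = E[W²] − (E[W])² = 661 − 529 = 132.
Chebyshev's inequality: P(|W − μ| ≥ t) ≤ Var(W)/t² = 132/625 = 0.2112.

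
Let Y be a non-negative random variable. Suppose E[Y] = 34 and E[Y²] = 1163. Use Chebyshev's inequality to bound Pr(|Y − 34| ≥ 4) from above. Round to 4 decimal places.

0.4375

Var(Y) = E[Y²] − (E[Y])² = 1163 − 1156 = 7.
Chebyshev's inequality: Pr(|Y − μ| ≥ t) ≤ Var(Y)/t² = 7/16 = 0.4375.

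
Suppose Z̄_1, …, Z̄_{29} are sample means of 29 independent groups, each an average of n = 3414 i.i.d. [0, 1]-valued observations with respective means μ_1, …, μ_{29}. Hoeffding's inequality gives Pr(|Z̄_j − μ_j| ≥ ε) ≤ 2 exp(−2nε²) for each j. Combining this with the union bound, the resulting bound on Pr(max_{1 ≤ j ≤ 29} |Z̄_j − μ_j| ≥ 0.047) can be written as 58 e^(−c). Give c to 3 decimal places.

15.083

Union bound over the 29 events: Pr(max_{1 ≤ j ≤ 29} |Z̄_j − μ_j| ≥ 0.047) ≤ 29·2·exp(−2nε²) = 58 exp(−2·3414·0.047²).
So c = 2·3414·0.047² = 15.0831.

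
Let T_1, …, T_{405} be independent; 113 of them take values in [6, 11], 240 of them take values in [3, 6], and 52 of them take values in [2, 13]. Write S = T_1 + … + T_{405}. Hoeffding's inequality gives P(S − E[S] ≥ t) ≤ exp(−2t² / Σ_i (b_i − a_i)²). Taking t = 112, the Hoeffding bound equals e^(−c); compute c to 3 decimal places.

2.225

Σ(b_i − a_i)² = 113·5² + 240·3² + 52·11² = 11277.
c = 2t² / 11277 = 2·112² / 11277 = 2.2247.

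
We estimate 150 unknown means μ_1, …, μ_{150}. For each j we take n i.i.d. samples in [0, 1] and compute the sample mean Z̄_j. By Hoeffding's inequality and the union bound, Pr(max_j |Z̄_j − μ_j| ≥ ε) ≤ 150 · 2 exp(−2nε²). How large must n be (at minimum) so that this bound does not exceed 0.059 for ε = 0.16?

167

Need 2·150·exp(−2nε²) ≤ 0.059, i.e. exp(−2nε²) ≤ 0.059/300.
So 2nε² ≥ ln(300/0.059) = 8.534000.
Hence n ≥ 8.534000/(2·0.16²) = 166.680.
The smallest integer n is 167.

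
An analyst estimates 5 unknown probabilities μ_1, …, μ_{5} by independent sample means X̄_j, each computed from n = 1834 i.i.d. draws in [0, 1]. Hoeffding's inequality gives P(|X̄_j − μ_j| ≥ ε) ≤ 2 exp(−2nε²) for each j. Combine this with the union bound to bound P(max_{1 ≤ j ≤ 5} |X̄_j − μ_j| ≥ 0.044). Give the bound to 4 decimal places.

Per-experiment Hoeffding bound: 2·exp(−2·1834·0.044²) = 2·exp(−7.10125) = 0.0016482.
Union bound over 5 events: 5·0.0016482 = 0.00824.

0.0082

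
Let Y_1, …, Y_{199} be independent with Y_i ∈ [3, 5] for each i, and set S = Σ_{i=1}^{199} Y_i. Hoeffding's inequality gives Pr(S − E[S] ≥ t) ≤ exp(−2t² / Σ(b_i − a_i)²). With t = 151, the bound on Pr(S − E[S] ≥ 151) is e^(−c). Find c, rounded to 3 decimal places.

57.289

Σ(b_i − a_i)² = 199·(2)² = 796.
c = 2t²/796 = 2·151²/796 = 57.2889.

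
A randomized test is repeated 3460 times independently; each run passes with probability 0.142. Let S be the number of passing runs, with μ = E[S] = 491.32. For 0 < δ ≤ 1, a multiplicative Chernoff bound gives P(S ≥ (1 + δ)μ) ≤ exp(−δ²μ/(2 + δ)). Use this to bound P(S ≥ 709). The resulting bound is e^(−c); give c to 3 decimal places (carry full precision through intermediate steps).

Write 709 = (1 + δ)μ, so δ = 709/491.32 − 1 = 0.4430514…
Then the exponent is δ²μ/(2 + δ) = (709 − μ)² / (μ·(2 + δ)) = 39.476625.

39.477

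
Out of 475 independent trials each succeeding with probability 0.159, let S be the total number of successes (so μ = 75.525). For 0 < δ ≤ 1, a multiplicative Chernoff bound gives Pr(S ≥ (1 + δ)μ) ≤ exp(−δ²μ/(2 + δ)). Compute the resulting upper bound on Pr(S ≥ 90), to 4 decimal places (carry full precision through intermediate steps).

Write 90 = (1 + δ)μ, so δ = 90/75.525 − 1 = 0.1916584…
Then the exponent is δ²μ/(2 + δ) = (90 − μ)² / (μ·(2 + δ)) = 1.265825.
Bound = exp(−1.265825) = 0.28201.

0.2820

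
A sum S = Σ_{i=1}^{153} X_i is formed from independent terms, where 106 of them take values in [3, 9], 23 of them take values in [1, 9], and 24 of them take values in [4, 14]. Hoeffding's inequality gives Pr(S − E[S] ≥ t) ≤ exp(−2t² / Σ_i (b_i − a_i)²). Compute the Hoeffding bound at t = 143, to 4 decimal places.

0.0049

Σ(b_i − a_i)² = 106·6² + 23·8² + 24·10² = 7688.
Exponent = 2·143² / 7688 = 5.31972.
Bound = exp(−5.31972) = 0.00489.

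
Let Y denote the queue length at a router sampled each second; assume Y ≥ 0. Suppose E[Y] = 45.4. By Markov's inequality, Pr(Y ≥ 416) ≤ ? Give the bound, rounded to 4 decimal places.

0.1091

Markov's inequality: for a non-negative random variable, Pr(Y ≥ a) ≤ E[Y]/a.
Here E[Y] = 45.4 and a = 416, so the bound is 45.4/416 = 0.1091.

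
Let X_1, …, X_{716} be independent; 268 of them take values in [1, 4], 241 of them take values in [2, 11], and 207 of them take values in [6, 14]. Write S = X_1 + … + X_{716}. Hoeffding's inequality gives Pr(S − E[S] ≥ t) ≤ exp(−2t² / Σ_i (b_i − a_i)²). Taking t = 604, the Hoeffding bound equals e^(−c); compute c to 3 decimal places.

Σ(b_i − a_i)² = 268·3² + 241·9² + 207·8² = 35181.
c = 2t² / 35181 = 2·604² / 35181 = 20.7394.

20.739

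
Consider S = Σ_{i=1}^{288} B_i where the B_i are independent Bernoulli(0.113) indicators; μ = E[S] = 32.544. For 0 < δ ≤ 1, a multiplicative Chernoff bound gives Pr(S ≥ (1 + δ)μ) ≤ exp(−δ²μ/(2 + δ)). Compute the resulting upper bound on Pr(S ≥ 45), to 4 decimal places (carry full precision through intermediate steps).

0.1352

Write 45 = (1 + δ)μ, so δ = 45/32.544 − 1 = 0.3827434…
Then the exponent is δ²μ/(2 + δ) = (45 − μ)² / (μ·(2 + δ)) = 2.000825.
Bound = exp(−2.000825) = 0.13522.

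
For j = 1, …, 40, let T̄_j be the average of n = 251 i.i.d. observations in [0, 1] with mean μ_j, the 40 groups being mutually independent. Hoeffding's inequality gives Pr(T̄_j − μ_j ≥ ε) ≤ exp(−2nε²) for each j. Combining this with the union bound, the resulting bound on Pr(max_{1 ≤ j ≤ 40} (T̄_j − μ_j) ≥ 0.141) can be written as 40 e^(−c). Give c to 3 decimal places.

Union bound over the 40 events: Pr(max_{1 ≤ j ≤ 40} (T̄_j − μ_j) ≥ 0.141) ≤ 40·exp(−2nε²) = 40 exp(−2·251·0.141²).
So c = 2·251·0.141² = 9.9803.

9.980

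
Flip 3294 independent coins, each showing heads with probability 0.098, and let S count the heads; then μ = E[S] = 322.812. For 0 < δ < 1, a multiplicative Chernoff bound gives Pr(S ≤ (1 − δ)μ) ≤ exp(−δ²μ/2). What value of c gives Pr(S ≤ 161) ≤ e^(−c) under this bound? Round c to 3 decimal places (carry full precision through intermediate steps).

Write 161 = (1 − δ)μ, so δ = 1 − 161/322.812 = 0.5012577…
Then the exponent is δ²μ/2 = (μ − 161)²/(2μ) = 40.554755.

40.555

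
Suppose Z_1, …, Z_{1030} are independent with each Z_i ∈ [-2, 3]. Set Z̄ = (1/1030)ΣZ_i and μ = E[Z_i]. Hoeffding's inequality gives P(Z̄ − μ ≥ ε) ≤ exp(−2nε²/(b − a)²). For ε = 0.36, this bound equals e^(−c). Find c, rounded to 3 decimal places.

c = 2nε²/(b − a)² = 2·1030·0.36² / 5² = 10.6790.

10.679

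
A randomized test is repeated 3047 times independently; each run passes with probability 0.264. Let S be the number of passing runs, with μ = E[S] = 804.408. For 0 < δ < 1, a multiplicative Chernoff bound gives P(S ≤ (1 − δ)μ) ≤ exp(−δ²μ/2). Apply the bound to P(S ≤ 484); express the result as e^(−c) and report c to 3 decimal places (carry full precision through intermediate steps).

63.812

Write 484 = (1 − δ)μ, so δ = 1 − 484/804.408 = 0.3983153…
Then the exponent is δ²μ/2 = (μ − 484)²/(2μ) = 63.811702.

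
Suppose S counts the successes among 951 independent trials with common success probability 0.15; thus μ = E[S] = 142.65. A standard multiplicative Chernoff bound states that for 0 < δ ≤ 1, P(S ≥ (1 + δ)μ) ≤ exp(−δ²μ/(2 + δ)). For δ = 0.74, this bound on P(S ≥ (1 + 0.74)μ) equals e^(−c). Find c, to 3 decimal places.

28.509

c = δ²μ/(2 + δ) = 0.74²·142.65/(2 + 0.74) = 28.5092.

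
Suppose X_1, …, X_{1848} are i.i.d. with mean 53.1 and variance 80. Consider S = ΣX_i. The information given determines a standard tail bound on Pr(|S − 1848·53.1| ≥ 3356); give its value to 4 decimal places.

With mean and variance of each term known, Chebyshev's inequality bounds the deviation of the sum (or sample mean).
Var(S) = n·Var(X_i) = 1848·80 = 147840.
Chebyshev: Pr(|S − 1848·53.1| ≥ 3356) ≤ Var(S)/3356² = 147840/11262736 = 0.0131.

0.0131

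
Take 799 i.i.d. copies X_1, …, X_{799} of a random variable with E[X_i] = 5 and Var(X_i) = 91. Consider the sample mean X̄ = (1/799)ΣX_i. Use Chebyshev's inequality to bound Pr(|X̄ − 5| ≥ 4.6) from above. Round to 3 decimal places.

Var(X̄) = Var(X_i)/n = 91/799 = 0.11389.
Chebyshev: Pr(|X̄ − 5| ≥ 4.6) ≤ Var(X̄)/(4.6)² = 91/(799·4.6²) = 0.0054.

0.005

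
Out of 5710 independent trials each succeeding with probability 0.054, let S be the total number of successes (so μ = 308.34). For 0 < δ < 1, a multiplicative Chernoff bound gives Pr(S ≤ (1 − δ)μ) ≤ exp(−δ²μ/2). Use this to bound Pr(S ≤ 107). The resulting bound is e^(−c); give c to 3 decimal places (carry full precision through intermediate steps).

65.736

Write 107 = (1 − δ)μ, so δ = 1 − 107/308.34 = 0.6529805…
Then the exponent is δ²μ/2 = (μ − 107)²/(2μ) = 65.735545.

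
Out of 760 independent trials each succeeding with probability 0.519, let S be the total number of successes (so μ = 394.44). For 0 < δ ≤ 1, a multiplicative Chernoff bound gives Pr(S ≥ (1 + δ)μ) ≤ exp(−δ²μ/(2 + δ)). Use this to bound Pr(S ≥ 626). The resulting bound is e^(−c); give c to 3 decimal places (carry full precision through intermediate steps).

52.546

Write 626 = (1 + δ)μ, so δ = 626/394.44 − 1 = 0.5870601…
Then the exponent is δ²μ/(2 + δ) = (626 − μ)² / (μ·(2 + δ)) = 52.545993.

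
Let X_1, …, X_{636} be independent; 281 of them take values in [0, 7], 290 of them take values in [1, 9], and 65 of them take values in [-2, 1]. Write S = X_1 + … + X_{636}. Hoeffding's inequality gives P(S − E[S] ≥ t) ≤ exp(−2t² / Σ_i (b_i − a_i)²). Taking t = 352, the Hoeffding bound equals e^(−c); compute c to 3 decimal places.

Σ(b_i − a_i)² = 281·7² + 290·8² + 65·3² = 32914.
c = 2t² / 32914 = 2·352² / 32914 = 7.5290.

7.529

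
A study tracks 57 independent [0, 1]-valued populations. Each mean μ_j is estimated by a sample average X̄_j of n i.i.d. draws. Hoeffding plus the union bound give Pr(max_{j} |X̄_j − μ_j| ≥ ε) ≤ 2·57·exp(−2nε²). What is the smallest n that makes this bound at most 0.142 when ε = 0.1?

Need 2·57·exp(−2nε²) ≤ 0.142, i.e. exp(−2nε²) ≤ 0.142/114.
So 2nε² ≥ ln(114/0.142) = 6.688127.
Hence n ≥ 6.688127/(2·0.1²) = 334.406.
The smallest integer n is 335.

335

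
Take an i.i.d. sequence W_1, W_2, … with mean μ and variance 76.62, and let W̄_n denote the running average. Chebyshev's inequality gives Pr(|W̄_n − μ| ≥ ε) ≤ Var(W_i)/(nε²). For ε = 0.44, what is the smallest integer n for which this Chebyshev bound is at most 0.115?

3442

Require 76.62/(n·0.44²) ≤ 0.115, i.e. n ≥ 76.62/(0.115·0.44²) = 3441.430.
The smallest integer n is 3442.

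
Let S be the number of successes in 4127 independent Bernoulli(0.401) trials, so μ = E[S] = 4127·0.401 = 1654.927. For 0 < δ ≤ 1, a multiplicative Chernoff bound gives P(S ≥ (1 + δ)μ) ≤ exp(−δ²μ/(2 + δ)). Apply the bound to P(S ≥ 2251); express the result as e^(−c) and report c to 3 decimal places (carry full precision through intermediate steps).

90.965

Write 2251 = (1 + δ)μ, so δ = 2251/1654.927 − 1 = 0.3601808…
Then the exponent is δ²μ/(2 + δ) = (2251 − μ)² / (μ·(2 + δ)) = 90.965095.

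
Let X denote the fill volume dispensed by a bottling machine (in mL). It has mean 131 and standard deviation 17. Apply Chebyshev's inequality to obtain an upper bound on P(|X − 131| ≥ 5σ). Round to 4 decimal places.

0.0400

Chebyshev: P(|X − μ| ≥ t) ≤ Var(X)/t².
Var(X) = σ² = 17² = 289.
t = 5·17 = 85.
Bound = 289 / 7225 = 0.0400.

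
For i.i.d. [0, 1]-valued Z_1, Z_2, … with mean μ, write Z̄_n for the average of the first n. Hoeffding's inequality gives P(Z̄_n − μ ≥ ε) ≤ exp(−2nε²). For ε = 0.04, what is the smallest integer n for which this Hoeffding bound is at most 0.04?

Require exp(−2nε²) ≤ 0.04, i.e. 2nε² ≥ ln(1/0.04) = 3.218876.
So n ≥ 3.218876 / (2·0.04²) = 1005.899.
The smallest integer n is 1006.

1006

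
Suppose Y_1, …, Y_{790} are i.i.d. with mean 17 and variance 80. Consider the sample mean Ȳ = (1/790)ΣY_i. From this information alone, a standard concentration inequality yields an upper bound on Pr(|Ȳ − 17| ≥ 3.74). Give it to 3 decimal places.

0.007

With mean and variance of each term known, Chebyshev's inequality bounds the deviation of the sum (or sample mean).
Var(Ȳ) = Var(Y_i)/n = 80/790 = 0.10127.
Chebyshev: Pr(|Ȳ − 17| ≥ 3.74) ≤ Var(Ȳ)/(3.74)² = 80/(790·3.74²) = 0.0072.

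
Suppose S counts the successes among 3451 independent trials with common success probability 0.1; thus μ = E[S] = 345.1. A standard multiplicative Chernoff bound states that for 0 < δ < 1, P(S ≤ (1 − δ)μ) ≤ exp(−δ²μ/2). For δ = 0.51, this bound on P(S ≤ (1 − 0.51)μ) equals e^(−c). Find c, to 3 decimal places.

c = δ²μ/2 = 0.51²·345.1/2 = 44.8803.

44.880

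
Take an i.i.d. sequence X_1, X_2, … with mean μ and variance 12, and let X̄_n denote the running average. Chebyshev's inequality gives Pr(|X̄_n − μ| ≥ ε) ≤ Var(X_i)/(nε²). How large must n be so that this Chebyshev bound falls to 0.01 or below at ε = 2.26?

Require 12/(n·2.26²) ≤ 0.01, i.e. n ≥ 12/(0.01·2.26²) = 234.944.
The smallest integer n is 235.

235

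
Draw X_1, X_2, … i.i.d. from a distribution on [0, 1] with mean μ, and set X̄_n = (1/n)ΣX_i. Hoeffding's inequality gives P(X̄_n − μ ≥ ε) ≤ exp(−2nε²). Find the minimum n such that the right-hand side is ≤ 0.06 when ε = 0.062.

366

Require exp(−2nε²) ≤ 0.06, i.e. 2nε² ≥ ln(1/0.06) = 2.813411.
So n ≥ 2.813411 / (2·0.062²) = 365.948.
The smallest integer n is 366.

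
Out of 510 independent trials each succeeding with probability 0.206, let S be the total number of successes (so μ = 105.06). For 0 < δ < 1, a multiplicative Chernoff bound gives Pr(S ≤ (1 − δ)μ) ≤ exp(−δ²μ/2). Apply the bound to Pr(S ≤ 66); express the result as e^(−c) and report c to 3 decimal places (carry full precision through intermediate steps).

Write 66 = (1 − δ)μ, so δ = 1 − 66/105.06 = 0.3717875…
Then the exponent is δ²μ/2 = (μ − 66)²/(2μ) = 7.261011.

7.261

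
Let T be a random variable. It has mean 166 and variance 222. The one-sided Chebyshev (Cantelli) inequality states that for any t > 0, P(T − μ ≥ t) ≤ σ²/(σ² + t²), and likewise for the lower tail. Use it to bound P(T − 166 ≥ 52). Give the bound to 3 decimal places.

0.076

Here σ² = 222 and t = 52, so σ² + t² = 2926.
Cantelli's bound: 222/2926 = 0.0759.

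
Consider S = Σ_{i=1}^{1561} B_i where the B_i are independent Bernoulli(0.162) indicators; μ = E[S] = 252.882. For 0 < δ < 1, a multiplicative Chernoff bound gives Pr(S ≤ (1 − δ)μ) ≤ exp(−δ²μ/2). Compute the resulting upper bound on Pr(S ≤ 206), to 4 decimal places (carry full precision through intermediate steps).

0.0130

Write 206 = (1 − δ)μ, so δ = 1 − 206/252.882 = 0.1853908…
Then the exponent is δ²μ/2 = (μ − 206)²/(2μ) = 4.345746.
Bound = exp(−4.345746) = 0.01296.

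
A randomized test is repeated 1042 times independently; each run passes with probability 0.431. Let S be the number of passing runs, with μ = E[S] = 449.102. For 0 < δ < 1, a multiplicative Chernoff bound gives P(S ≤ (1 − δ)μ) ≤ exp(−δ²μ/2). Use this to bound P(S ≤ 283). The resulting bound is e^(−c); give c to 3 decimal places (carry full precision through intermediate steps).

Write 283 = (1 − δ)μ, so δ = 1 − 283/449.102 = 0.3698536…
Then the exponent is δ²μ/2 = (μ − 283)²/(2μ) = 30.716713.

30.717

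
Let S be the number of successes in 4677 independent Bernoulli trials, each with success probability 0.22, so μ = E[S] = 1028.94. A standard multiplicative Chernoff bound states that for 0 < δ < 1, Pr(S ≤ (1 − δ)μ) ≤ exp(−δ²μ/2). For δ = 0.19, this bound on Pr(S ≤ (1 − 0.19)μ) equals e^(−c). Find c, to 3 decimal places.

18.572

c = δ²μ/2 = 0.19²·1028.94/2 = 18.5724.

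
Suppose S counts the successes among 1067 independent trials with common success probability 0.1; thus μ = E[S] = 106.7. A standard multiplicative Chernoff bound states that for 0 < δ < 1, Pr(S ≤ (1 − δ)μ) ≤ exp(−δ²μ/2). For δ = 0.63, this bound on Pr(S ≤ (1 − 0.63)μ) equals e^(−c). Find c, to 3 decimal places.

21.175

c = δ²μ/2 = 0.63²·106.7/2 = 21.1746.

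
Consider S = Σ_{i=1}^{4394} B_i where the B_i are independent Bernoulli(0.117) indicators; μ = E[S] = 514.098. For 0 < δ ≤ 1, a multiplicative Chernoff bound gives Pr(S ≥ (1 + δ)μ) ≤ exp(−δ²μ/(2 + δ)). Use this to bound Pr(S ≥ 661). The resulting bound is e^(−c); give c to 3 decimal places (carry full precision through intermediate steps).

18.365

Write 661 = (1 + δ)μ, so δ = 661/514.098 − 1 = 0.2857471…
Then the exponent is δ²μ/(2 + δ) = (661 − μ)² / (μ·(2 + δ)) = 18.364594.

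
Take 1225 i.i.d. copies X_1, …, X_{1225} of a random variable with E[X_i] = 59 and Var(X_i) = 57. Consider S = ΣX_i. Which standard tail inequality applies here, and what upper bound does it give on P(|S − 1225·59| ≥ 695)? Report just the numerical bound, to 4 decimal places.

0.1446

With mean and variance of each term known, Chebyshev's inequality bounds the deviation of the sum (or sample mean).
Var(S) = n·Var(X_i) = 1225·57 = 69825.
Chebyshev: P(|S − 1225·59| ≥ 695) ≤ Var(S)/695² = 69825/483025 = 0.1446.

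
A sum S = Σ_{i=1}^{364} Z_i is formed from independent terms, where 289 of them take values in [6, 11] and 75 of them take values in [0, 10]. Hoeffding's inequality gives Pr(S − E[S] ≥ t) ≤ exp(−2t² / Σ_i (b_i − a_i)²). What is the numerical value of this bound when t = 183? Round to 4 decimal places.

Σ(b_i − a_i)² = 289·5² + 75·10² = 14725.
Exponent = 2·183² / 14725 = 4.54859.
Bound = exp(−4.54859) = 0.01058.

0.0106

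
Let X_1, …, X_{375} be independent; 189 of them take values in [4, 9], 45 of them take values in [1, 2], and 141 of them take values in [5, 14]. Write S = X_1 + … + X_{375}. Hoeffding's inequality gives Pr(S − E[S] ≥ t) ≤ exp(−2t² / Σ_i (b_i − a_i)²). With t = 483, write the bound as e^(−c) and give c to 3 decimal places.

28.817

Σ(b_i − a_i)² = 189·5² + 45·1² + 141·9² = 16191.
c = 2t² / 16191 = 2·483² / 16191 = 28.8171.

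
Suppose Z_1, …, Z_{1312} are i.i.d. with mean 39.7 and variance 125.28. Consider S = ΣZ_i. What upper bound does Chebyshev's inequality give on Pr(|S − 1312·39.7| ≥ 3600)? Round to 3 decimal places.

0.013

Var(S) = n·Var(Z_i) = 1312·125.28 = 164367.36.
Chebyshev: Pr(|S − 1312·39.7| ≥ 3600) ≤ Var(S)/3600² = 164367.36/12960000 = 0.0127.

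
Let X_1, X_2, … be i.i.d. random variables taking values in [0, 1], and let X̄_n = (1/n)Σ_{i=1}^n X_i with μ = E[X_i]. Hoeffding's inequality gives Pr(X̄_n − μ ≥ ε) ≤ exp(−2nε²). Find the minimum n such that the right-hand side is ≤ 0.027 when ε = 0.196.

Require exp(−2nε²) ≤ 0.027, i.e. 2nε² ≥ ln(1/0.027) = 3.611918.
So n ≥ 3.611918 / (2·0.196²) = 47.011.
The smallest integer n is 48.

48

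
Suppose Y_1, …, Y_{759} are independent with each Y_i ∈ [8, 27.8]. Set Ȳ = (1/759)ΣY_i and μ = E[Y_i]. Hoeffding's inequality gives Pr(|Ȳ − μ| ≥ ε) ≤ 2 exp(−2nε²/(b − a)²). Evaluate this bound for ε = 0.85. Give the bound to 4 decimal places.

Exponent: 2nε²/(b − a)² = 2·759·0.85² / 19.8² = 2.79756.
Bound = 2·exp(−2.79756) = 0.12192.

0.1219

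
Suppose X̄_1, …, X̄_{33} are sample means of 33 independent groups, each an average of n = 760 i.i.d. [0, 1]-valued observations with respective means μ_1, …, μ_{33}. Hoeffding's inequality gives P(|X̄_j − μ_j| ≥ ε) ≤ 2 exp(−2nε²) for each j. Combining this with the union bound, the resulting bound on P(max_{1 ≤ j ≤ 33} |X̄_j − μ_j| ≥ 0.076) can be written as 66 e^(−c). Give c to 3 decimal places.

8.780

Union bound over the 33 events: P(max_{1 ≤ j ≤ 33} |X̄_j − μ_j| ≥ 0.076) ≤ 33·2·exp(−2nε²) = 66 exp(−2·760·0.076²).
So c = 2·760·0.076² = 8.7795.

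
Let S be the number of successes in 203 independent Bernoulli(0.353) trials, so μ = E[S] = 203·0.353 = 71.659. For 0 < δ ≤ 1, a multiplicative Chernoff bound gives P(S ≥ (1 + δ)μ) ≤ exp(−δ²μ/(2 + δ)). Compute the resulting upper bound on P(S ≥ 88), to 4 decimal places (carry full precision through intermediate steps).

Write 88 = (1 + δ)μ, so δ = 88/71.659 − 1 = 0.2280383…
Then the exponent is δ²μ/(2 + δ) = (88 − μ)² / (μ·(2 + δ)) = 1.672491.
Bound = exp(−1.672491) = 0.18778.

0.1878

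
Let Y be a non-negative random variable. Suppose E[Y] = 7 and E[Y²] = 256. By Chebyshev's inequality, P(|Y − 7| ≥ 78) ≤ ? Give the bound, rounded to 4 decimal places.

Var(Y) = E[Y²] − (E[Y])² = 256 − 49 = 207.
Chebyshev's inequality: P(|Y − μ| ≥ t) ≤ Var(Y)/t² = 207/6084 = 0.0340.

0.0340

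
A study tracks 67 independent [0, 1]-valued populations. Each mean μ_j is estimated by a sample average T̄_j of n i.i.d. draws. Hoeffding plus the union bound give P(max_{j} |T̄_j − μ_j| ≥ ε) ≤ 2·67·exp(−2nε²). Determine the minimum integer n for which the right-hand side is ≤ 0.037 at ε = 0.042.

2323

Need 2·67·exp(−2nε²) ≤ 0.037, i.e. exp(−2nε²) ≤ 0.037/134.
So 2nε² ≥ ln(134/0.037) = 8.194677.
Hence n ≥ 8.194677/(2·0.042²) = 2322.754.
The smallest integer n is 2323.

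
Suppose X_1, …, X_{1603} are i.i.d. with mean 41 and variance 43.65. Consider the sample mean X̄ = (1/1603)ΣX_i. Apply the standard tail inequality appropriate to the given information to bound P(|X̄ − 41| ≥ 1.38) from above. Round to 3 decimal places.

With mean and variance of each term known, Chebyshev's inequality bounds the deviation of the sum (or sample mean).
Var(X̄) = Var(X_i)/n = 43.65/1603 = 0.02723.
Chebyshev: P(|X̄ − 41| ≥ 1.38) ≤ Var(X̄)/(1.38)² = 43.65/(1603·1.38²) = 0.0143.

0.014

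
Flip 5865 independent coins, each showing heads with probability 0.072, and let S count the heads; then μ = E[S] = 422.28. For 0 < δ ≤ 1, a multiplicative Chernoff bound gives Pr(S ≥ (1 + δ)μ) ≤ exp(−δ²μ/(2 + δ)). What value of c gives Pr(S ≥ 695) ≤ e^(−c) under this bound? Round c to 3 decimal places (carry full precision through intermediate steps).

66.569

Write 695 = (1 + δ)μ, so δ = 695/422.28 − 1 = 0.6458274…
Then the exponent is δ²μ/(2 + δ) = (695 − μ)² / (μ·(2 + δ)) = 66.568988.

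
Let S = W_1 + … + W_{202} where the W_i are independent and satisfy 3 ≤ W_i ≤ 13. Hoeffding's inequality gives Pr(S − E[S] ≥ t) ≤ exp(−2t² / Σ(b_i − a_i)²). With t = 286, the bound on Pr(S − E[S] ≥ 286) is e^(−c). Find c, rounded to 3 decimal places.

8.099

Σ(b_i − a_i)² = 202·(10)² = 20200.
c = 2t²/20200 = 2·286²/20200 = 8.0986.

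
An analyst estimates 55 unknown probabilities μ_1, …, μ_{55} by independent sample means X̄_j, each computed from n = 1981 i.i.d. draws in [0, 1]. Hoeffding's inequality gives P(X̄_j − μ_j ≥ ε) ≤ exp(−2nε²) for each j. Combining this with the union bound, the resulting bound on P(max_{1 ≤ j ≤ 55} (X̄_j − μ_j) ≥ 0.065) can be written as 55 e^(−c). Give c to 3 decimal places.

16.739

Union bound over the 55 events: P(max_{1 ≤ j ≤ 55} (X̄_j − μ_j) ≥ 0.065) ≤ 55·exp(−2nε²) = 55 exp(−2·1981·0.065²).
So c = 2·1981·0.065² = 16.7395.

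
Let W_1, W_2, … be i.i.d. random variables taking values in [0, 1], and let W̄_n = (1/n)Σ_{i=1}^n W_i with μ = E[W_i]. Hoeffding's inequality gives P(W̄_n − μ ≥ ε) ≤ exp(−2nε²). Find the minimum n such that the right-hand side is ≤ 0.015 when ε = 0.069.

442

Require exp(−2nε²) ≤ 0.015, i.e. 2nε² ≥ ln(1/0.015) = 4.199705.
So n ≥ 4.199705 / (2·0.069²) = 441.053.
The smallest integer n is 442.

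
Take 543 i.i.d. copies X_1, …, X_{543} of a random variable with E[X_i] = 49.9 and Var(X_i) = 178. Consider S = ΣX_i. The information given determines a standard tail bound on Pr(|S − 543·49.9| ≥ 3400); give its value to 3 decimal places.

0.008

With mean and variance of each term known, Chebyshev's inequality bounds the deviation of the sum (or sample mean).
Var(S) = n·Var(X_i) = 543·178 = 96654.
Chebyshev: Pr(|S − 543·49.9| ≥ 3400) ≤ Var(S)/3400² = 96654/11560000 = 0.0084.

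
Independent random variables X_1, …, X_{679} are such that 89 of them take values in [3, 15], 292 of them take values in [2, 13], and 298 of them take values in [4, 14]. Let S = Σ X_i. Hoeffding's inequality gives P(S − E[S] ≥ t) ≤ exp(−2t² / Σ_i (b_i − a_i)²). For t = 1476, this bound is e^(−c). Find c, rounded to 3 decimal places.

55.898

Σ(b_i − a_i)² = 89·12² + 292·11² + 298·10² = 77948.
c = 2t² / 77948 = 2·1476² / 77948 = 55.8982.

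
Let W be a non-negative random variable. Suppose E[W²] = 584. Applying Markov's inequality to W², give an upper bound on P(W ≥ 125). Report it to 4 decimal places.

Since W ≥ 0, the event {W ≥ 125} is the same as {W² ≥ 15625}.
Markov's inequality applied to W² gives P(W² ≥ 15625) ≤ E[W²]/15625 = 584/15625 = 0.0374.

0.0374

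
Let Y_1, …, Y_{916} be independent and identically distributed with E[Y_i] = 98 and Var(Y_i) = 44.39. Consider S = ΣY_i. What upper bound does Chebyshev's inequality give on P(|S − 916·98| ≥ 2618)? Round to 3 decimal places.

Var(S) = n·Var(Y_i) = 916·44.39 = 40661.24.
Chebyshev: P(|S − 916·98| ≥ 2618) ≤ Var(S)/2618² = 40661.24/6853924 = 0.0059.

0.006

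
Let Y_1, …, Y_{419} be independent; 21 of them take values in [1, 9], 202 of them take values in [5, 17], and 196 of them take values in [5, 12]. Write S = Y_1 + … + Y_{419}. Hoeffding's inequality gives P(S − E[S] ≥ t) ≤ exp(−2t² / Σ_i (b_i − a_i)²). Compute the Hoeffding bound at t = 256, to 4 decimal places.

Σ(b_i − a_i)² = 21·8² + 202·12² + 196·7² = 40036.
Exponent = 2·256² / 40036 = 3.27385.
Bound = exp(−3.27385) = 0.03786.

0.0379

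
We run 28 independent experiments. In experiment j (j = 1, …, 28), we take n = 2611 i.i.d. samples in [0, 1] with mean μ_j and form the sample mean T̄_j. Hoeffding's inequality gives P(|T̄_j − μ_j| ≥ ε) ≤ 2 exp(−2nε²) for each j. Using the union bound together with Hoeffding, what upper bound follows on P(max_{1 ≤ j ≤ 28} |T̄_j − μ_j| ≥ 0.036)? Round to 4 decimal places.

0.0644

Per-experiment Hoeffding bound: 2·exp(−2·2611·0.036²) = 2·exp(−6.76771) = 0.0023006.
Union bound over 28 events: 28·0.0023006 = 0.06442.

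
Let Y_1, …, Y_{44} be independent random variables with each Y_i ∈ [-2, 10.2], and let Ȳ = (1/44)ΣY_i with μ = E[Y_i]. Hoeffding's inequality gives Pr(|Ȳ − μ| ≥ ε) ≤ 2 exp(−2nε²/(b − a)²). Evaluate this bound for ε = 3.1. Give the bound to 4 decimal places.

0.0068

Exponent: 2nε²/(b − a)² = 2·44·3.1² / 12.2² = 5.68181.
Bound = 2·exp(−5.68181) = 0.00681.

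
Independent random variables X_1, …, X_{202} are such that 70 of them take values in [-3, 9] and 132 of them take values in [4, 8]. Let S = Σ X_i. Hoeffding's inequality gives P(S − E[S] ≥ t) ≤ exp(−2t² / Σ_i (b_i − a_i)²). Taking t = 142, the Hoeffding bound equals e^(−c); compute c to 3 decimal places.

3.308

Σ(b_i − a_i)² = 70·12² + 132·4² = 12192.
c = 2t² / 12192 = 2·142² / 12192 = 3.3077.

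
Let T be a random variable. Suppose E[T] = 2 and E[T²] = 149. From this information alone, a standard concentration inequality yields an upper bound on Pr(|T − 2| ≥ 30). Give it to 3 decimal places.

The first two moments determine the variance, so Chebyshev's inequality is the sharpest standard bound available.
Var(T) = E[T²] − (E[T])² = 149 − 4 = 145.
Chebyshev's inequality: Pr(|T − μ| ≥ t) ≤ Var(T)/t² = 145/900 = 0.1611.

0.161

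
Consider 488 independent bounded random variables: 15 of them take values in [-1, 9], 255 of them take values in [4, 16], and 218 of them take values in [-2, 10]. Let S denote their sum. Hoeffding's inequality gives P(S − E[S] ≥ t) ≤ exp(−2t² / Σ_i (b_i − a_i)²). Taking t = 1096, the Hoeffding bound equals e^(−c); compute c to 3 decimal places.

Σ(b_i − a_i)² = 15·10² + 255·12² + 218·12² = 69612.
c = 2t² / 69612 = 2·1096² / 69612 = 34.5118.

34.512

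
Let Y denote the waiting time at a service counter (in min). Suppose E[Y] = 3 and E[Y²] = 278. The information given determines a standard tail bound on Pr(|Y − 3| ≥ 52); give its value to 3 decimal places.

The first two moments determine the variance, so Chebyshev's inequality is the sharpest standard bound available.
Var(Y) = E[Y²] − (E[Y])² = 278 − 9 = 269.
Chebyshev's inequality: Pr(|Y − μ| ≥ t) ≤ Var(Y)/t² = 269/2704 = 0.0995.

0.099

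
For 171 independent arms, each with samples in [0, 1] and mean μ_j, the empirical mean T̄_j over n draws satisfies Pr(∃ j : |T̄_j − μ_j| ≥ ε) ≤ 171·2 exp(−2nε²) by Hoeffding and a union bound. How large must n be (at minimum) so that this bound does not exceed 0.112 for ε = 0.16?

Need 2·171·exp(−2nε²) ≤ 0.112, i.e. exp(−2nε²) ≤ 0.112/342.
So 2nε² ≥ ln(342/0.112) = 8.024067.
Hence n ≥ 8.024067/(2·0.16²) = 156.720.
The smallest integer n is 157.

157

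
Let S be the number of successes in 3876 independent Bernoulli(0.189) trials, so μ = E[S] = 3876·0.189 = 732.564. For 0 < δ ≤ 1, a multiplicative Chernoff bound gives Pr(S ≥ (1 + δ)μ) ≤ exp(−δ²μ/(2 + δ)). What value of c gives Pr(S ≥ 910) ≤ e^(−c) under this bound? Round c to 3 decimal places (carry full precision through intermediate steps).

Write 910 = (1 + δ)μ, so δ = 910/732.564 − 1 = 0.2422123…
Then the exponent is δ²μ/(2 + δ) = (910 − μ)² / (μ·(2 + δ)) = 19.167310.

19.167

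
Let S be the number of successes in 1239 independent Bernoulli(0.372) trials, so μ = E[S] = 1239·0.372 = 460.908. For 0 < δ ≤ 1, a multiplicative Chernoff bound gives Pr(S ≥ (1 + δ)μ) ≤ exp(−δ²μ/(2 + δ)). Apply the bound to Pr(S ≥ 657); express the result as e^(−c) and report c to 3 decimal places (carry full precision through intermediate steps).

Write 657 = (1 + δ)μ, so δ = 657/460.908 − 1 = 0.4254472…
Then the exponent is δ²μ/(2 + δ) = (657 − μ)² / (μ·(2 + δ)) = 34.396455.

34.396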